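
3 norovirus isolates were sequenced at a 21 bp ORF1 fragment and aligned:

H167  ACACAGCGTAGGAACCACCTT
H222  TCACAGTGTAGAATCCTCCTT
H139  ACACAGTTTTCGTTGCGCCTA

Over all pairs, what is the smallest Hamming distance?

5

Pairwise Hamming distances:
  H167 vs H222: 5
  H167 vs H139: 9
  H222 vs H139: 9
The smallest is 5, between H167 and H222.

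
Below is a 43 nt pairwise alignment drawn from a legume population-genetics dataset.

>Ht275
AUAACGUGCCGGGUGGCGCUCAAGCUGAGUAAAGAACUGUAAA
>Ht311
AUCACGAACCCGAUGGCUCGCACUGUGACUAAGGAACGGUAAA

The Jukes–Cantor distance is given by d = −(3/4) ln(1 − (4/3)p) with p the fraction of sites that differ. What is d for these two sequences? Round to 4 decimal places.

0.3870

Mismatches occur at site 3 (A/C), site 7 (U/A), site 8 (G/A), site 11 (G/C), site 13 (G/A), site 18 (G/U), site 20 (U/G), site 23 (A/C), site 24 (G/U), site 25 (C/G), site 29 (G/C), site 33 (A/G), site 38 (U/G).
p = 13/43 = 0.302326.
d = −0.75 · ln(1 − (4/3)·0.302326) = −0.75 · ln(0.596899) = −0.75 · (-0.516007) = 0.3870.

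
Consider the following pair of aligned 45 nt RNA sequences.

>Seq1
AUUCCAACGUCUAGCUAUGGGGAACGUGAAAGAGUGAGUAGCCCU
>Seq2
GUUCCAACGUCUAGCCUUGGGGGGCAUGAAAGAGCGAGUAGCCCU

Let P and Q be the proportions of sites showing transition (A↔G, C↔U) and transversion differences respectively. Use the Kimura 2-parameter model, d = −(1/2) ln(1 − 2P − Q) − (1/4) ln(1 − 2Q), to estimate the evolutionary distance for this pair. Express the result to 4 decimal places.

Mismatches occur at site 1 (A→G, transition), site 16 (U→C, transition), site 17 (A→U, transversion), site 23 (A→G, transition), site 24 (A→G, transition), site 26 (G→A, transition), site 35 (U→C, transition).
Of the 7 differences, 6 transitions and 1 transversion over 45 sites: P = 6/45 = 0.133333, Q = 1/45 = 0.022222.
d = −0.5·ln(0.711112) − 0.25·ln(0.955556) = −0.5·(-0.340925) − 0.25·(-0.045462) = 0.1818.

0.1818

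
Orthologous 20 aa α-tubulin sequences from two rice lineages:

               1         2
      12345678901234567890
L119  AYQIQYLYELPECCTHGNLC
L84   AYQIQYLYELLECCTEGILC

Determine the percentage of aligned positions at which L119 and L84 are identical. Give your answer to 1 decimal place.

Differing sites — 11:P/L; 16:H/E; 18:N/I.
17 of the 20 sites match, so the percent identity is 17/20 × 100 = 85.0%.

85.0%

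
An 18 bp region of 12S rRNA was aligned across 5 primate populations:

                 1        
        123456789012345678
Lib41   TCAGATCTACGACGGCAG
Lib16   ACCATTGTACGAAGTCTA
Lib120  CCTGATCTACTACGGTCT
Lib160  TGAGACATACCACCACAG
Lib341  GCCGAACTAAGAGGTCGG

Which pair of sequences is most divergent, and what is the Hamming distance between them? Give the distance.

Pairwise Hamming distances:
  Lib41 vs Lib16: 9
  Lib41 vs Lib120: 6
  Lib41 vs Lib160: 6
  Lib41 vs Lib341: 7
  Lib16 vs Lib120: 11
  Lib16 vs Lib160: 13
  Lib16 vs Lib341: 9
  Lib120 vs Lib160: 11
  Lib120 vs Lib341: 10
  Lib160 vs Lib341: 11
The largest is 13, between Lib16 and Lib160.

13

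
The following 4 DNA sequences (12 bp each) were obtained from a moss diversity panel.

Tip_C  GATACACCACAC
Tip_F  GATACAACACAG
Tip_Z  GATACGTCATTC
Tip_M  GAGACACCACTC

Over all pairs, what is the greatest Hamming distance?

Pairwise Hamming distances:
  Tip_C vs Tip_F: 2
  Tip_C vs Tip_Z: 4
  Tip_C vs Tip_M: 2
  Tip_F vs Tip_Z: 5
  Tip_F vs Tip_M: 4
  Tip_Z vs Tip_M: 4
The largest is 5, between Tip_F and Tip_Z.

5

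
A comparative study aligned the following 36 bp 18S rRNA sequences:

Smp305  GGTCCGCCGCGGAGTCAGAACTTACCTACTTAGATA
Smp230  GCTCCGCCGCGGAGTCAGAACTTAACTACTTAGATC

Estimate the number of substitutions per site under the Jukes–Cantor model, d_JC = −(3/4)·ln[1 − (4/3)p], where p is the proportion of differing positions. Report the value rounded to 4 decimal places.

Differing sites — 2:G/C; 25:C/A; 36:A/C.
p = 3/36 = 0.083333.
d = −0.75 · ln(1 − (4/3)·0.083333) = −0.75 · ln(0.888889) = −0.75 · (-0.117783) = 0.0883.

0.0883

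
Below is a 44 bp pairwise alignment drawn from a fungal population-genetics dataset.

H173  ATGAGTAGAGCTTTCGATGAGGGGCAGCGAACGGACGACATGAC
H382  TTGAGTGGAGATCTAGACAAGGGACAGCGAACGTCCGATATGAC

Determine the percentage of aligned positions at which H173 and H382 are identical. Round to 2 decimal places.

75.00%

The sequences differ at positions 1 (A/T), 7 (A/G), 11 (C/A), 13 (T/C), 15 (C/A), 18 (T/C), 19 (G/A), 24 (G/A), 34 (G/T), 35 (A/C), 39 (C/T).
33 of the 44 sites match, so the percent identity is 33/44 × 100 = 75.00%.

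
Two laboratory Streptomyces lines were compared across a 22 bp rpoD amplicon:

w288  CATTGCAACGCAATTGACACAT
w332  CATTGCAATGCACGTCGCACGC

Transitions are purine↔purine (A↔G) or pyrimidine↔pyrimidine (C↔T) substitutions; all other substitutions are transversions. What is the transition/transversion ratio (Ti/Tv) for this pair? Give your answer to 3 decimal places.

Mismatches occur at site 9 (C/T, transition), site 13 (A/C, transversion), site 14 (T/G, transversion), site 16 (G/C, transversion), site 17 (A/G, transition), site 21 (A/G, transition), site 22 (T/C, transition).
Of the 7 differences, 4 transitions and 3 transversions, so Ti/Tv = 4/3 = 1.333.

1.333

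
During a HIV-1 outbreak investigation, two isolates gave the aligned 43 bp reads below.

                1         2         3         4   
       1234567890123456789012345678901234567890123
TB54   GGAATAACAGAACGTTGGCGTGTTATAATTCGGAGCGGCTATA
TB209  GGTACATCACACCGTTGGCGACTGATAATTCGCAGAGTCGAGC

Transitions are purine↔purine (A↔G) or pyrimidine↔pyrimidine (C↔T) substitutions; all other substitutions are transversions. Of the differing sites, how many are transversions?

Differing sites — 3:A/T (Tv); 5:T/C (Ti); 7:A/T (Tv); 10:G/C (Tv); 12:A/C (Tv); 21:T/A (Tv); 22:G/C (Tv); 24:T/G (Tv); 33:G/C (Tv); 36:C/A (Tv); 38:G/T (Tv); 40:T/G (Tv); 42:T/G (Tv); 43:A/C (Tv).
Of the 14 differences, 1 transition and 13 transversions, so the answer is 13.

13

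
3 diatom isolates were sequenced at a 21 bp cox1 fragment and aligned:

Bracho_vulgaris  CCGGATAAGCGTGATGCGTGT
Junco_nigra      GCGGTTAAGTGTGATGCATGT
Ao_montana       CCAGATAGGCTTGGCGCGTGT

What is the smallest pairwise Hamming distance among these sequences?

Pairwise Hamming distances:
  Bracho_vulgaris vs Junco_nigra: 4
  Bracho_vulgaris vs Ao_montana: 5
  Junco_nigra vs Ao_montana: 9
The smallest is 4, between Bracho_vulgaris and Junco_nigra.

4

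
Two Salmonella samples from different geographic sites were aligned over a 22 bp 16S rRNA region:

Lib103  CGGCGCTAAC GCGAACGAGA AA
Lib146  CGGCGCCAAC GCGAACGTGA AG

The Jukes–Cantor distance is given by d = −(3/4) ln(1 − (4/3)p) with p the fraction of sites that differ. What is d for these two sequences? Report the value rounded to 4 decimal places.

0.1505

The sequences differ at positions 7 (T/C), 18 (A/T), 22 (A/G).
p = 3/22 = 0.136364.
d = −0.75 · ln(1 − (4/3)·0.136364) = −0.75 · ln(0.818181) = −0.75 · (-0.200672) = 0.1505.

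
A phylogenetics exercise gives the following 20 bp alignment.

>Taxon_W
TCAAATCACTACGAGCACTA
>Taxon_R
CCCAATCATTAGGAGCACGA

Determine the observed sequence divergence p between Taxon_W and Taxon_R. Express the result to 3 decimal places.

0.250

Mismatches occur at site 1 (T→C), site 3 (A→C), site 9 (C→T), site 12 (C→G), site 19 (T→G).
There are 5 differences over 20 sites, so p = 5/20 = 0.250.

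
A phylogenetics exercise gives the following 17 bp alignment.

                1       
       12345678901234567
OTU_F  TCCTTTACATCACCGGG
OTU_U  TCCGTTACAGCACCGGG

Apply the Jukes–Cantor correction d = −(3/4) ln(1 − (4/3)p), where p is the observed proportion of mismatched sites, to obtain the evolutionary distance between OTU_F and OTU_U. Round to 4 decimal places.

The sequences differ at positions 4 (T/G), 10 (T/G).
p = 2/17 = 0.117647.
d = −0.75 · ln(1 − (4/3)·0.117647) = −0.75 · ln(0.843137) = −0.75 · (-0.170626) = 0.1280.

0.1280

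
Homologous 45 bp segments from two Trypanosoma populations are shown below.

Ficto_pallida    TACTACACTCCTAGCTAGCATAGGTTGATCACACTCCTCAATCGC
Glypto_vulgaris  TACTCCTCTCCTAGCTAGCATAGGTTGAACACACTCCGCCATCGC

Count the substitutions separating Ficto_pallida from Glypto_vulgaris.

Mismatches occur at site 5 (A↔C), site 7 (A↔T), site 29 (T↔A), site 38 (T↔G), site 40 (A↔C).
That gives 5 mismatches out of 45 aligned sites, so the Hamming distance is 5.

5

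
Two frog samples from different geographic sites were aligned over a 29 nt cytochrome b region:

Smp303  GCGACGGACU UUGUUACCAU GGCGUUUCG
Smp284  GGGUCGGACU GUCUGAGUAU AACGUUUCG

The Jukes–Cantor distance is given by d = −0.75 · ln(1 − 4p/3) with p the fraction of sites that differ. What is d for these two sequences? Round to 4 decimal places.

The sequences differ at positions 2 (C/G), 4 (A/U), 11 (U/G), 13 (G/C), 15 (U/G), 17 (C/G), 18 (C/U), 21 (G/A), 22 (G/A).
p = 9/29 = 0.310345.
d = −0.75 · ln(1 − (4/3)·0.310345) = −0.75 · ln(0.586207) = −0.75 · (-0.534082) = 0.4006.

0.4006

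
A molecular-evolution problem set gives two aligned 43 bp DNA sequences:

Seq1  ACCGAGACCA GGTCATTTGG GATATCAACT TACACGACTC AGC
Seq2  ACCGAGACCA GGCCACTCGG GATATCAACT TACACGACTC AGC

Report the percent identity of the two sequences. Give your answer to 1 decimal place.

Differing sites — 13:T/C; 16:T/C; 18:T/C.
40 of the 43 sites match, so the percent identity is 40/43 × 100 = 93.0%.

93.0%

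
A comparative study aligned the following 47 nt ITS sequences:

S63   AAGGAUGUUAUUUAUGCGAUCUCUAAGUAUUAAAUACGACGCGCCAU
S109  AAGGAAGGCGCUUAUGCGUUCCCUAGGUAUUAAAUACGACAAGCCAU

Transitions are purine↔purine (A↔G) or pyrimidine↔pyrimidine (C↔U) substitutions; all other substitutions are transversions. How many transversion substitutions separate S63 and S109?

4

Mismatches occur at site 6 (U→A, transversion), site 8 (U→G, transversion), site 9 (U→C, transition), site 10 (A→G, transition), site 11 (U→C, transition), site 19 (A→U, transversion), site 22 (U→C, transition), site 26 (A→G, transition), site 41 (G→A, transition), site 42 (C→A, transversion).
Of the 10 differences, 6 transitions and 4 transversions, so the answer is 4.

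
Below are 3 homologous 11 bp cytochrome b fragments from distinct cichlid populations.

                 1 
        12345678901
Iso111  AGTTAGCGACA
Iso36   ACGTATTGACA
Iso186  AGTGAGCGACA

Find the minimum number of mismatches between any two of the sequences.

Pairwise Hamming distances:
  Iso111 vs Iso36: 4
  Iso111 vs Iso186: 1
  Iso36 vs Iso186: 5
The smallest is 1, between Iso111 and Iso186.

1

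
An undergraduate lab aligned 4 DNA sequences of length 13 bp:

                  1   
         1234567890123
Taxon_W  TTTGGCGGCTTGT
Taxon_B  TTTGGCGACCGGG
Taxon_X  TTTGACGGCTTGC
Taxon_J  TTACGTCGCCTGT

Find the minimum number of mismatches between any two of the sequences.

2

Pairwise Hamming distances:
  Taxon_W vs Taxon_B: 4
  Taxon_W vs Taxon_X: 2
  Taxon_W vs Taxon_J: 5
  Taxon_B vs Taxon_X: 5
  Taxon_B vs Taxon_J: 7
  Taxon_X vs Taxon_J: 7
The smallest is 2, between Taxon_W and Taxon_X.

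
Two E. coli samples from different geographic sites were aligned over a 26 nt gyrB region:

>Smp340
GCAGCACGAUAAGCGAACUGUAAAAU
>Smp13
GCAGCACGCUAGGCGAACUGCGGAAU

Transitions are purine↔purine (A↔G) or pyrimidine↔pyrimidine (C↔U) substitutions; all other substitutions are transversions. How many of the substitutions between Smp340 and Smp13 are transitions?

4

The sequences differ at positions 9 (A/C, transversion), 12 (A/G, transition), 21 (U/C, transition), 22 (A/G, transition), 23 (A/G, transition).
Of the 5 differences, 4 transitions and 1 transversion, so the answer is 4.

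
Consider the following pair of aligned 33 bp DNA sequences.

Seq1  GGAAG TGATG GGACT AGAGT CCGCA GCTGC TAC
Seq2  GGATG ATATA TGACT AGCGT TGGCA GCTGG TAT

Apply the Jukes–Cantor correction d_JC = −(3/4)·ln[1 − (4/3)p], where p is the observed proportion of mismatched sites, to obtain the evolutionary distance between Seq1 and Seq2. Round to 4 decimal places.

Mismatches occur at site 4 (A→T), site 6 (T→A), site 7 (G→T), site 10 (G→A), site 11 (G→T), site 18 (A→C), site 21 (C→T), site 22 (C→G), site 30 (C→G), site 33 (C→T).
p = 10/33 = 0.303030.
d = −0.75 · ln(1 − (4/3)·0.303030) = −0.75 · ln(0.595960) = −0.75 · (-0.517582) = 0.3882.

0.3882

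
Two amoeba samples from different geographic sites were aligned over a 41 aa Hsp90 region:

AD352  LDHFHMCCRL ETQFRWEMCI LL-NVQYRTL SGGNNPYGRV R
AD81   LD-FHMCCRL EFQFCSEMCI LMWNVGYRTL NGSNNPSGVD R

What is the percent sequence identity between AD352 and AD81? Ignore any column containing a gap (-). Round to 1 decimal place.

74.4%

Excluding the 2 gap columns leaves 39 comparable sites.
Mismatches occur at site 12 (T/F), site 15 (R/C), site 16 (W/S), site 22 (L/M), site 26 (Q/G), site 31 (S/N), site 33 (G/S), site 37 (Y/S), site 39 (R/V), site 40 (V/D).
29 of the 39 comparable sites match, so the percent identity is 29/39 × 100 = 74.4%.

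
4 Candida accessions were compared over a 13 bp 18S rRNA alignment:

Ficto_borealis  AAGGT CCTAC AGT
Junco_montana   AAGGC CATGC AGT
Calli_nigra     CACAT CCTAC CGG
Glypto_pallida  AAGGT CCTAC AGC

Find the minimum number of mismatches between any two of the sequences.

1

Pairwise Hamming distances:
  Ficto_borealis vs Junco_montana: 3
  Ficto_borealis vs Calli_nigra: 5
  Ficto_borealis vs Glypto_pallida: 1
  Junco_montana vs Calli_nigra: 8
  Junco_montana vs Glypto_pallida: 4
  Calli_nigra vs Glypto_pallida: 5
The smallest is 1, between Ficto_borealis and Glypto_pallida.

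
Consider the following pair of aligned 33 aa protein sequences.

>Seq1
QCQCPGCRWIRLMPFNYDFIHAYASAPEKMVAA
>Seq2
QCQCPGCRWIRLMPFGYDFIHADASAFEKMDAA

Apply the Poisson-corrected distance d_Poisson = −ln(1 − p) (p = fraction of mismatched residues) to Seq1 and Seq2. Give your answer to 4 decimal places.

Mismatches occur at site 16 (N↔G), site 23 (Y↔D), site 27 (P↔F), site 31 (V↔D).
p = 4/33 = 0.121212.
d = −ln(1 − 0.121212) = −ln(0.878788) = 0.1292.

0.1292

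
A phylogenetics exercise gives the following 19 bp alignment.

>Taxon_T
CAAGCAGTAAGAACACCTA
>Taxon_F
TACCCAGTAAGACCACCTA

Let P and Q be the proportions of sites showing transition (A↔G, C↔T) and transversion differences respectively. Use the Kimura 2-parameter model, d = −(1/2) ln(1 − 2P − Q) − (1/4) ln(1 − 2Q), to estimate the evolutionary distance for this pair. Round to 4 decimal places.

Mismatches occur at site 1 (C↔T, transition), site 3 (A↔C, transversion), site 4 (G↔C, transversion), site 13 (A↔C, transversion).
Of the 4 differences, 1 transition and 3 transversions over 19 sites: P = 1/19 = 0.052632, Q = 3/19 = 0.157895.
d = −0.5·ln(0.736841) − 0.25·ln(0.684210) = −0.5·(-0.305383) − 0.25·(-0.379490) = 0.2476.

0.2476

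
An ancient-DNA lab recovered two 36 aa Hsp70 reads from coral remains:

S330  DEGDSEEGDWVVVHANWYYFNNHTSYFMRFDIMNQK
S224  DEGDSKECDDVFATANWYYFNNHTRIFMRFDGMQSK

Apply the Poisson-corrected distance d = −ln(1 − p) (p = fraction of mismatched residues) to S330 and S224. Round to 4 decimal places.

0.3646

The sequences differ at positions 6 (E/K), 8 (G/C), 10 (W/D), 12 (V/F), 13 (V/A), 14 (H/T), 25 (S/R), 26 (Y/I), 32 (I/G), 34 (N/Q), 35 (Q/S).
p = 11/36 = 0.305556.
d = −ln(1 − 0.305556) = −ln(0.694444) = 0.3646.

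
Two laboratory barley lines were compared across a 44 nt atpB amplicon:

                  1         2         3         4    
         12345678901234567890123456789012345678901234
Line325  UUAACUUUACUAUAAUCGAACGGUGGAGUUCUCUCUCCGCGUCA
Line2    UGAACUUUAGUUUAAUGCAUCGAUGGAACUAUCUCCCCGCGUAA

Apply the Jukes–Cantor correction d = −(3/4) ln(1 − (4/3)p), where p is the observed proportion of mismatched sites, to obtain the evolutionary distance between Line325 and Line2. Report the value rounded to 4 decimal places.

0.3390

The sequences differ at positions 2 (U/G), 10 (C/G), 12 (A/U), 17 (C/G), 18 (G/C), 20 (A/U), 23 (G/A), 28 (G/A), 29 (U/C), 31 (C/A), 36 (U/C), 43 (C/A).
p = 12/44 = 0.272727.
d = −0.75 · ln(1 − (4/3)·0.272727) = −0.75 · ln(0.636364) = −0.75 · (-0.451985) = 0.3390.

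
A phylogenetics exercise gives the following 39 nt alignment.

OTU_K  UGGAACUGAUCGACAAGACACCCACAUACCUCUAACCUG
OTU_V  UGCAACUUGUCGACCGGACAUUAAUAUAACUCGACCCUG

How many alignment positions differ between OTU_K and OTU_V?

The sequences differ at positions 3 (G/C), 8 (G/U), 9 (A/G), 15 (A/C), 16 (A/G), 21 (C/U), 22 (C/U), 23 (C/A), 25 (C/U), 29 (C/A), 33 (U/G), 35 (A/C).
That gives 12 mismatches out of 39 aligned sites, so the Hamming distance is 12.

12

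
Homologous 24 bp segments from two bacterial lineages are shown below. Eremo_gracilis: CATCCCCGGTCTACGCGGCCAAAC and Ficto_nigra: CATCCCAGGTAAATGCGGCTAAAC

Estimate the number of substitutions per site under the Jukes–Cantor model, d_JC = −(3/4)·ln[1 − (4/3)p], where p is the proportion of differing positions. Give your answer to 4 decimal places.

0.2441

Mismatches occur at site 7 (C/A), site 11 (C/A), site 12 (T/A), site 14 (C/T), site 20 (C/T).
p = 5/24 = 0.208333.
d = −0.75 · ln(1 − (4/3)·0.208333) = −0.75 · ln(0.722223) = −0.75 · (-0.325421) = 0.2441.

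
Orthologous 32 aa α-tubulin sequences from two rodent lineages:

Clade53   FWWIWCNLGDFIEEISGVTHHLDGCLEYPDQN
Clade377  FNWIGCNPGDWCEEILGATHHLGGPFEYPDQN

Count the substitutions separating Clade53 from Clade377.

10

Mismatches occur at site 2 (W/N), site 5 (W/G), site 8 (L/P), site 11 (F/W), site 12 (I/C), site 16 (S/L), site 18 (V/A), site 23 (D/G), site 25 (C/P), site 26 (L/F).
That gives 10 mismatches out of 32 aligned sites, so the Hamming distance is 10.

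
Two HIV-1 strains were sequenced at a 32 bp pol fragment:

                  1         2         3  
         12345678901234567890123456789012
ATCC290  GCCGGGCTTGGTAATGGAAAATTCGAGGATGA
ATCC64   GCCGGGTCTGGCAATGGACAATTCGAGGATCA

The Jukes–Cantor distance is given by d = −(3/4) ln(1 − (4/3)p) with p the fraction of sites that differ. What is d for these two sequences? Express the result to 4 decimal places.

Mismatches occur at site 7 (C/T), site 8 (T/C), site 12 (T/C), site 19 (A/C), site 31 (G/C).
p = 5/32 = 0.156250.
d = −0.75 · ln(1 − (4/3)·0.156250) = −0.75 · ln(0.791667) = −0.75 · (-0.233614) = 0.1752.

0.1752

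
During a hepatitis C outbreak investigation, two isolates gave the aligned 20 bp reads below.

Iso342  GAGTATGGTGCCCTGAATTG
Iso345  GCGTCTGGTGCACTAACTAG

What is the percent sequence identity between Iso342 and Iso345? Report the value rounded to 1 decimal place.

70.0%

The sequences differ at positions 2 (A/C), 5 (A/C), 12 (C/A), 15 (G/A), 17 (A/C), 19 (T/A).
14 of the 20 sites match, so the percent identity is 14/20 × 100 = 70.0%.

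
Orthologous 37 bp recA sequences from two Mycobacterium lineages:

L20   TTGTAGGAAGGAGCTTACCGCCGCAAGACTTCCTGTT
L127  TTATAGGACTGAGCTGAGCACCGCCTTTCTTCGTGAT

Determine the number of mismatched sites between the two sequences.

Mismatches occur at site 3 (G/A), site 9 (A/C), site 10 (G/T), site 16 (T/G), site 18 (C/G), site 20 (G/A), site 25 (A/C), site 26 (A/T), site 27 (G/T), site 28 (A/T), site 33 (C/G), site 36 (T/A).
That gives 12 mismatches out of 37 aligned sites, so the Hamming distance is 12.

12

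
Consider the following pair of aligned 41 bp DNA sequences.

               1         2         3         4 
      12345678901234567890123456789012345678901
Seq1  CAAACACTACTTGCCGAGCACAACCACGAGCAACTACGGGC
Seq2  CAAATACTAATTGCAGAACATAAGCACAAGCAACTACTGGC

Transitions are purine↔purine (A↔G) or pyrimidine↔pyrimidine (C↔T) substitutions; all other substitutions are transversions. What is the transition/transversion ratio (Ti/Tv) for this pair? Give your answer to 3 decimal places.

1.000

The sequences differ at positions 5 (C/T, transition), 10 (C/A, transversion), 15 (C/A, transversion), 18 (G/A, transition), 21 (C/T, transition), 24 (C/G, transversion), 28 (G/A, transition), 38 (G/T, transversion).
Of the 8 differences, 4 transitions and 4 transversions, so Ti/Tv = 4/4 = 1.000.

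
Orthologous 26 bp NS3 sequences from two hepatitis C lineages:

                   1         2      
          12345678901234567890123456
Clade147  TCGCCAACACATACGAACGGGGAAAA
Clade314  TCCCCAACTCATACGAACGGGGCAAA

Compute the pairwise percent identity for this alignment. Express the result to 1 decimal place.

Mismatches occur at site 3 (G/C), site 9 (A/T), site 23 (A/C).
23 of the 26 sites match, so the percent identity is 23/26 × 100 = 88.5%.

88.5%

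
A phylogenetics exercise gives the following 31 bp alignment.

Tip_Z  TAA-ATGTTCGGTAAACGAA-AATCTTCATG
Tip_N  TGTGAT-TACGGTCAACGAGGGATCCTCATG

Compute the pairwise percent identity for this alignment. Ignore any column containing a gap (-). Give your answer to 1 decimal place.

Excluding the 3 gap columns leaves 28 comparable sites.
Differing sites — 2:A/G; 3:A/T; 9:T/A; 14:A/C; 20:A/G; 22:A/G; 26:T/C.
21 of the 28 comparable sites match, so the percent identity is 21/28 × 100 = 75.0%.

75.0%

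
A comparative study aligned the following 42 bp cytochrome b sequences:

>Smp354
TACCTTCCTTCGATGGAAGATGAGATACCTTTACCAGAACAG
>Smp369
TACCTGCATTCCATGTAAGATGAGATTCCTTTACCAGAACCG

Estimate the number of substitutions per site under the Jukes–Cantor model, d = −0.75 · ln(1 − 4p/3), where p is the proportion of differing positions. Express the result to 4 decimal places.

0.1585

Mismatches occur at site 6 (T↔G), site 8 (C↔A), site 12 (G↔C), site 16 (G↔T), site 27 (A↔T), site 41 (A↔C).
p = 6/42 = 0.142857.
d = −0.75 · ln(1 − (4/3)·0.142857) = −0.75 · ln(0.809524) = −0.75 · (-0.211309) = 0.1585.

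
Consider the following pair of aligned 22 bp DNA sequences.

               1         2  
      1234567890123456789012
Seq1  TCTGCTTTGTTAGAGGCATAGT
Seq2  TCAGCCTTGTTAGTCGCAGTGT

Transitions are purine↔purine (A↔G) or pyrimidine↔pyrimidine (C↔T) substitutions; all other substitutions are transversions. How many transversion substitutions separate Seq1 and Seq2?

5

Mismatches occur at site 3 (T→A, transversion), site 6 (T→C, transition), site 14 (A→T, transversion), site 15 (G→C, transversion), site 19 (T→G, transversion), site 20 (A→T, transversion).
Of the 6 differences, 1 transition and 5 transversions, so the answer is 5.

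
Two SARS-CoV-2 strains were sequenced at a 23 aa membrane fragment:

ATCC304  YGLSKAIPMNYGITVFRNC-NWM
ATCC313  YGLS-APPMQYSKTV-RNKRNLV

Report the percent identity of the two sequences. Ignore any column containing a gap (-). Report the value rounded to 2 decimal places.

65.00%

Excluding the 3 gap columns leaves 20 comparable sites.
The sequences differ at positions 7 (I/P), 10 (N/Q), 12 (G/S), 13 (I/K), 19 (C/K), 22 (W/L), 23 (M/V).
13 of the 20 comparable sites match, so the percent identity is 13/20 × 100 = 65.00%.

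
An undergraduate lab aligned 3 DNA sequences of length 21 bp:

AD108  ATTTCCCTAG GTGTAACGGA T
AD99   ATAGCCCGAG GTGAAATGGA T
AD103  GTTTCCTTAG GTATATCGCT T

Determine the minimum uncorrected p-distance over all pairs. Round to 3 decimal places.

0.238

Pairwise Hamming distances:
  AD108 vs AD99: 5
  AD108 vs AD103: 6
  AD99 vs AD103: 11
The smallest is 5 mismatches, between AD108 and AD99; p = 5/21 = 0.238.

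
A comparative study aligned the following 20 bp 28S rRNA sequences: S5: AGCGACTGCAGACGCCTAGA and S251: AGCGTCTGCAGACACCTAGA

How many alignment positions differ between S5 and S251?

2

The sequences differ at positions 5 (A/T), 14 (G/A).
That gives 2 mismatches out of 20 aligned sites, so the Hamming distance is 2.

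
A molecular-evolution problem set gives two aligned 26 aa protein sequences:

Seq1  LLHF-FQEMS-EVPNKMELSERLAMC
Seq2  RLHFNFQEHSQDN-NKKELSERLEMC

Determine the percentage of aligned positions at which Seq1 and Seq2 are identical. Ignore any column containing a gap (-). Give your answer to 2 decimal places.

73.91%

Excluding the 3 gap columns leaves 23 comparable sites.
Mismatches occur at site 1 (L→R), site 9 (M→H), site 12 (E→D), site 13 (V→N), site 17 (M→K), site 24 (A→E).
17 of the 23 comparable sites match, so the percent identity is 17/23 × 100 = 73.91%.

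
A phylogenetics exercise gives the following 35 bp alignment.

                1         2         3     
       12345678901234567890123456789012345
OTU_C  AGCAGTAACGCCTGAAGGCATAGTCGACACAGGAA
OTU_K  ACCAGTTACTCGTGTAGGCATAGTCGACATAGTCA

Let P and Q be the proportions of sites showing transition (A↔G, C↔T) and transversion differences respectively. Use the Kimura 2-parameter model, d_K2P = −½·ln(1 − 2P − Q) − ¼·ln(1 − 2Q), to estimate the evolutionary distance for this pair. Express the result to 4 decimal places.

Differing sites — 2:G/C (Tv); 7:A/T (Tv); 10:G/T (Tv); 12:C/G (Tv); 15:A/T (Tv); 30:C/T (Ti); 33:G/T (Tv); 34:A/C (Tv).
Of the 8 differences, 1 transition and 7 transversions over 35 sites: P = 1/35 = 0.028571, Q = 7/35 = 0.200000.
d = −0.5·ln(0.742858) − 0.25·ln(0.600000) = −0.5·(-0.297250) − 0.25·(-0.510826) = 0.2763.

0.2763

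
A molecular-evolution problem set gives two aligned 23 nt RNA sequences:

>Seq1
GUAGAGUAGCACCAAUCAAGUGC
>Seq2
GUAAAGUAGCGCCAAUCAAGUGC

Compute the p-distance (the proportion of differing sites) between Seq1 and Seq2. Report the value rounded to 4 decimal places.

The sequences differ at positions 4 (G/A), 11 (A/G).
There are 2 differences over 23 sites, so p = 2/23 = 0.0870.

0.0870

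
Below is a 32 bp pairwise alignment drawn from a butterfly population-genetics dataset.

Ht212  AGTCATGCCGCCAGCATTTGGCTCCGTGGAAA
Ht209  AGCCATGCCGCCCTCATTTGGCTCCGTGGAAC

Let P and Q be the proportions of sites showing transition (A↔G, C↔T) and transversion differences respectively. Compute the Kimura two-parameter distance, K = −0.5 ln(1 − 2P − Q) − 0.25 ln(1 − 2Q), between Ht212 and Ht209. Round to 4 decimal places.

0.1369

Mismatches occur at site 3 (T/C, transition), site 13 (A/C, transversion), site 14 (G/T, transversion), site 32 (A/C, transversion).
Of the 4 differences, 1 transition and 3 transversions over 32 sites: P = 1/32 = 0.031250, Q = 3/32 = 0.093750.
d = −0.5·ln(0.843750) − 0.25·ln(0.812500) = −0.5·(-0.169899) − 0.25·(-0.207639) = 0.1369.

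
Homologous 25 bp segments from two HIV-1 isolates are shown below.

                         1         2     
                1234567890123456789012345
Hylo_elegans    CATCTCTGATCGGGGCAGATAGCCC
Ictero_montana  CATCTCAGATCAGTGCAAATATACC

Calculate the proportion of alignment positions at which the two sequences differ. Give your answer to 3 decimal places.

The sequences differ at positions 7 (T/A), 12 (G/A), 14 (G/T), 18 (G/A), 22 (G/T), 23 (C/A).
There are 6 differences over 25 sites, so p = 6/25 = 0.240.

0.240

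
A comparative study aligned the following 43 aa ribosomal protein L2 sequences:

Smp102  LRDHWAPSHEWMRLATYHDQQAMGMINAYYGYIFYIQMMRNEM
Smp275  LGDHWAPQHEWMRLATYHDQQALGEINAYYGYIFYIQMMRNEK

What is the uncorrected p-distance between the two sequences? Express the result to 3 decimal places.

Mismatches occur at site 2 (R↔G), site 8 (S↔Q), site 23 (M↔L), site 25 (M↔E), site 43 (M↔K).
There are 5 differences over 43 sites, so p = 5/43 = 0.116.

0.116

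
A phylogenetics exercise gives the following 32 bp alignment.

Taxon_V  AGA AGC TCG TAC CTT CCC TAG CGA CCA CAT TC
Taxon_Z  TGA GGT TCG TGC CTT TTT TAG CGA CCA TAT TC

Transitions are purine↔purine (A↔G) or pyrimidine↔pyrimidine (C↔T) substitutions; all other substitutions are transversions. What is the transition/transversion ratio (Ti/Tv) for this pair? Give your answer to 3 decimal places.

7.000

Differing sites — 1:A/T (Tv); 4:A/G (Ti); 6:C/T (Ti); 11:A/G (Ti); 16:C/T (Ti); 17:C/T (Ti); 18:C/T (Ti); 28:C/T (Ti).
Of the 8 differences, 7 transitions and 1 transversion, so Ti/Tv = 7/1 = 7.000.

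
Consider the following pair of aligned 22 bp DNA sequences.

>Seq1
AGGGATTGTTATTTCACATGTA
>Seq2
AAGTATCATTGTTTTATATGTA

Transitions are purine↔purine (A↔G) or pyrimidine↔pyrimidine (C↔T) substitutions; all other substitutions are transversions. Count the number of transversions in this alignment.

1

Mismatches occur at site 2 (G↔A, transition), site 4 (G↔T, transversion), site 7 (T↔C, transition), site 8 (G↔A, transition), site 11 (A↔G, transition), site 15 (C↔T, transition), site 17 (C↔T, transition).
Of the 7 differences, 6 transitions and 1 transversion, so the answer is 1.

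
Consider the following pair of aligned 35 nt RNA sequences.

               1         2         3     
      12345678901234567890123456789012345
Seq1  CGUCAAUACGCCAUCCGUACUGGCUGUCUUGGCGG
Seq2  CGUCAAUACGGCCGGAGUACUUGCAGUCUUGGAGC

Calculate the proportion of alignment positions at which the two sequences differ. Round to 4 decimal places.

0.2571

The sequences differ at positions 11 (C/G), 13 (A/C), 14 (U/G), 15 (C/G), 16 (C/A), 22 (G/U), 25 (U/A), 33 (C/A), 35 (G/C).
There are 9 differences over 35 sites, so p = 9/35 = 0.2571.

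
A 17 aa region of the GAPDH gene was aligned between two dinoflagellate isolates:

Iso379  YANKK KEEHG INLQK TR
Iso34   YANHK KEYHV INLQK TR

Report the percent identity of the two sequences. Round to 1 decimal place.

82.4%

The sequences differ at positions 4 (K/H), 8 (E/Y), 10 (G/V).
14 of the 17 sites match, so the percent identity is 14/17 × 100 = 82.4%.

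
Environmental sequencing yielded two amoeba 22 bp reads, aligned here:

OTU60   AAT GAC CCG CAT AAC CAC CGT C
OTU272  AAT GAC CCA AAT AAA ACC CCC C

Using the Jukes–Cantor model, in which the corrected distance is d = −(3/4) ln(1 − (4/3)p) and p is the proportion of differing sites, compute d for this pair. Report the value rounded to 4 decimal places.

0.4141

The sequences differ at positions 9 (G/A), 10 (C/A), 15 (C/A), 16 (C/A), 17 (A/C), 20 (G/C), 21 (T/C).
p = 7/22 = 0.318182.
d = −0.75 · ln(1 − (4/3)·0.318182) = −0.75 · ln(0.575757) = −0.75 · (-0.552070) = 0.4141.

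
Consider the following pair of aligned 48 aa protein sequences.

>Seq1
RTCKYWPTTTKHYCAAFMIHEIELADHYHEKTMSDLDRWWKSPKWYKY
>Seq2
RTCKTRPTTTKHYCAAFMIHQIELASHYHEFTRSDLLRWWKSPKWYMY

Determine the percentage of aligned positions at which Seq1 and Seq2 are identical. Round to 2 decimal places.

The sequences differ at positions 5 (Y/T), 6 (W/R), 21 (E/Q), 26 (D/S), 31 (K/F), 33 (M/R), 37 (D/L), 47 (K/M).
40 of the 48 sites match, so the percent identity is 40/48 × 100 = 83.33%.

83.33%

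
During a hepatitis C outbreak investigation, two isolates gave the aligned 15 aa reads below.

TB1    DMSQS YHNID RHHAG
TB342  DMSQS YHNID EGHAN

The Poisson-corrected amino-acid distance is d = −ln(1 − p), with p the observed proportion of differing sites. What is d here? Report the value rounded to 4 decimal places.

Mismatches occur at site 11 (R/E), site 12 (H/G), site 15 (G/N).
p = 3/15 = 0.200000.
d = −ln(1 − 0.200000) = −ln(0.800000) = 0.2231.

0.2231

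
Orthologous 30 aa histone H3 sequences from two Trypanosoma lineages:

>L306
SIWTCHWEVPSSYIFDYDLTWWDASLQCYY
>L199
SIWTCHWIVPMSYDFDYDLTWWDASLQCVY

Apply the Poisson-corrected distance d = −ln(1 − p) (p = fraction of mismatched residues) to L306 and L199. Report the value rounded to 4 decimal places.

The sequences differ at positions 8 (E/I), 11 (S/M), 14 (I/D), 29 (Y/V).
p = 4/30 = 0.133333.
d = −ln(1 − 0.133333) = −ln(0.866667) = 0.1431.

0.1431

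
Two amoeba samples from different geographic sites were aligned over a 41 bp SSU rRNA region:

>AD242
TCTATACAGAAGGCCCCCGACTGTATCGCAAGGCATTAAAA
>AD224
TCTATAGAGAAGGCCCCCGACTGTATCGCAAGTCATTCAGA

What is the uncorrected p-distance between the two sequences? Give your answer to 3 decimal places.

0.098

Differing sites — 7:C/G; 33:G/T; 38:A/C; 40:A/G.
There are 4 differences over 41 sites, so p = 4/41 = 0.098.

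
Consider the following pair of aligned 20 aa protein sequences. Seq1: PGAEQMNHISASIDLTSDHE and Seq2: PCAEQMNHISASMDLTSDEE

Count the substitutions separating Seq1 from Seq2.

Differing sites — 2:G/C; 13:I/M; 19:H/E.
That gives 3 mismatches out of 20 aligned sites, so the Hamming distance is 3.

3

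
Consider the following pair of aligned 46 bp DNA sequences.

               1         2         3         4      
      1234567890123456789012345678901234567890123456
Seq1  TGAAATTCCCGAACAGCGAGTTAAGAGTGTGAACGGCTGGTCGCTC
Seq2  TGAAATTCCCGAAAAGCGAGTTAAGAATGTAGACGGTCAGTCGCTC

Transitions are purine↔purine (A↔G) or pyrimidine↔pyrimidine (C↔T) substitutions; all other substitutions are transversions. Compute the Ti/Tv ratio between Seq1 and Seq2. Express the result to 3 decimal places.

The sequences differ at positions 14 (C/A, transversion), 27 (G/A, transition), 31 (G/A, transition), 32 (A/G, transition), 37 (C/T, transition), 38 (T/C, transition), 39 (G/A, transition).
Of the 7 differences, 6 transitions and 1 transversion, so Ti/Tv = 6/1 = 6.000.

6.000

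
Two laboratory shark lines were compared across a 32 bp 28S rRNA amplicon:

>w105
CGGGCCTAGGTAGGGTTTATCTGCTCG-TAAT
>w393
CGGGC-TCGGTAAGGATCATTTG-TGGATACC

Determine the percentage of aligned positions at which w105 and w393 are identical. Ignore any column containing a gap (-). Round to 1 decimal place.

72.4%

Excluding the 3 gap columns leaves 29 comparable sites.
Mismatches occur at site 8 (A↔C), site 13 (G↔A), site 16 (T↔A), site 18 (T↔C), site 21 (C↔T), site 26 (C↔G), site 31 (A↔C), site 32 (T↔C).
21 of the 29 comparable sites match, so the percent identity is 21/29 × 100 = 72.4%.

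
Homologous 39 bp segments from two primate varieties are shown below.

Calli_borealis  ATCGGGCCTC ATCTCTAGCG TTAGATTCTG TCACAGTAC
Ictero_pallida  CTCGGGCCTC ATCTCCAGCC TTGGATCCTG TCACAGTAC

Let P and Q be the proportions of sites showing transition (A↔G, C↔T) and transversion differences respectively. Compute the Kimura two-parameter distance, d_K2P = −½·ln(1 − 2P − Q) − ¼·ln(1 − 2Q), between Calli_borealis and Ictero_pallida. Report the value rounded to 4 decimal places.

0.1418

Differing sites — 1:A/C (Tv); 16:T/C (Ti); 20:G/C (Tv); 23:A/G (Ti); 27:T/C (Ti).
Of the 5 differences, 3 transitions and 2 transversions over 39 sites: P = 3/39 = 0.076923, Q = 2/39 = 0.051282.
d = −0.5·ln(0.794872) − 0.25·ln(0.897436) = −0.5·(-0.229574) − 0.25·(-0.108213) = 0.1418.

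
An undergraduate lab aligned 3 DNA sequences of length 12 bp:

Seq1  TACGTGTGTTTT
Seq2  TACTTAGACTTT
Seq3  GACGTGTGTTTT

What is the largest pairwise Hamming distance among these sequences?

6

Pairwise Hamming distances:
  Seq1 vs Seq2: 5
  Seq1 vs Seq3: 1
  Seq2 vs Seq3: 6
The largest is 6, between Seq2 and Seq3.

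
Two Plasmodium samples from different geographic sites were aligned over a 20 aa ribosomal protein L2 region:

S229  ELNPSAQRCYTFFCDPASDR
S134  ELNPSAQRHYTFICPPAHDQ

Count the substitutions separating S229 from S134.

5

Mismatches occur at site 9 (C→H), site 13 (F→I), site 15 (D→P), site 18 (S→H), site 20 (R→Q).
That gives 5 mismatches out of 20 aligned sites, so the Hamming distance is 5.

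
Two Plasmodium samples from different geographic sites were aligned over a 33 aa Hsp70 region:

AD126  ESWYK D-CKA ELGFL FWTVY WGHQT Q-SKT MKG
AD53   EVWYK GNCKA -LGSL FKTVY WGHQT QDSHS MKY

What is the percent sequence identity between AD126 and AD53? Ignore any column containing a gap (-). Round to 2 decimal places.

76.67%

Excluding the 3 gap columns leaves 30 comparable sites.
Differing sites — 2:S/V; 6:D/G; 14:F/S; 17:W/K; 29:K/H; 30:T/S; 33:G/Y.
23 of the 30 comparable sites match, so the percent identity is 23/30 × 100 = 76.67%.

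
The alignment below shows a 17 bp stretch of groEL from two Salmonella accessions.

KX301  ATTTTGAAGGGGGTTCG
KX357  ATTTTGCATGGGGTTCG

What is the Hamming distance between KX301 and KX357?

2

Mismatches occur at site 7 (A/C), site 9 (G/T).
That gives 2 mismatches out of 17 aligned sites, so the Hamming distance is 2.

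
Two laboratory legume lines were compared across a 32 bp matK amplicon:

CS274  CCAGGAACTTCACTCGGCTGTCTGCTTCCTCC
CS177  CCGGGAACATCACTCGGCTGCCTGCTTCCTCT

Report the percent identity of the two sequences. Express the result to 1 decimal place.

The sequences differ at positions 3 (A/G), 9 (T/A), 21 (T/C), 32 (C/T).
28 of the 32 sites match, so the percent identity is 28/32 × 100 = 87.5%.

87.5%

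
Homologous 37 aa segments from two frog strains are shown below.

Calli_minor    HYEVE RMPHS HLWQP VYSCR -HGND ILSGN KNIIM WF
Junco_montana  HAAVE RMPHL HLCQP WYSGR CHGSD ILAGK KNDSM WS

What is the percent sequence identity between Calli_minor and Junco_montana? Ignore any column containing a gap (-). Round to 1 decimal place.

66.7%

Excluding the 1 gap column leaves 36 comparable sites.
Mismatches occur at site 2 (Y/A), site 3 (E/A), site 10 (S/L), site 13 (W/C), site 16 (V/W), site 19 (C/G), site 24 (N/S), site 28 (S/A), site 30 (N/K), site 33 (I/D), site 34 (I/S), site 37 (F/S).
24 of the 36 comparable sites match, so the percent identity is 24/36 × 100 = 66.7%.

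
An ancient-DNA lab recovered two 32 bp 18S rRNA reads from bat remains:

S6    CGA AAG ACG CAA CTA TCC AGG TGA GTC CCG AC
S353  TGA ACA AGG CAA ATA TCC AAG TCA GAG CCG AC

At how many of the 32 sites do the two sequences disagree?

9

The sequences differ at positions 1 (C/T), 5 (A/C), 6 (G/A), 8 (C/G), 13 (C/A), 20 (G/A), 23 (G/C), 26 (T/A), 27 (C/G).
That gives 9 mismatches out of 32 aligned sites, so the Hamming distance is 9.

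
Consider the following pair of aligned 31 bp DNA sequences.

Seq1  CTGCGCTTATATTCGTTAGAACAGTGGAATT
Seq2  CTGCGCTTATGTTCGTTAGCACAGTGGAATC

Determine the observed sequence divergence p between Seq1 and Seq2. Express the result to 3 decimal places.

Differing sites — 11:A/G; 20:A/C; 31:T/C.
There are 3 differences over 31 sites, so p = 3/31 = 0.097.

0.097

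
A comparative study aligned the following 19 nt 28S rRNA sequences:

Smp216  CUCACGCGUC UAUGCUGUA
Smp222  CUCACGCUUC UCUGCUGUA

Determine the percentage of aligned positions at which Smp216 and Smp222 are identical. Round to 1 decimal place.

89.5%

The sequences differ at positions 8 (G/U), 12 (A/C).
17 of the 19 sites match, so the percent identity is 17/19 × 100 = 89.5%.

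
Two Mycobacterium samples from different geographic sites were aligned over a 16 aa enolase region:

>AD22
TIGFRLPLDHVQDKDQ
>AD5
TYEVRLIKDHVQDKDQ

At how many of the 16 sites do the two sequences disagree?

5

The sequences differ at positions 2 (I/Y), 3 (G/E), 4 (F/V), 7 (P/I), 8 (L/K).
That gives 5 mismatches out of 16 aligned sites, so the Hamming distance is 5.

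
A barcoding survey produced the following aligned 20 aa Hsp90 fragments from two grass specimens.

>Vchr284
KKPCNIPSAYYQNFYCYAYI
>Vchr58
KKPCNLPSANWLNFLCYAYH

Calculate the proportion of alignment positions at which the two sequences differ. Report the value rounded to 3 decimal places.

0.300

Mismatches occur at site 6 (I→L), site 10 (Y→N), site 11 (Y→W), site 12 (Q→L), site 15 (Y→L), site 20 (I→H).
There are 6 differences over 20 sites, so p = 6/20 = 0.300.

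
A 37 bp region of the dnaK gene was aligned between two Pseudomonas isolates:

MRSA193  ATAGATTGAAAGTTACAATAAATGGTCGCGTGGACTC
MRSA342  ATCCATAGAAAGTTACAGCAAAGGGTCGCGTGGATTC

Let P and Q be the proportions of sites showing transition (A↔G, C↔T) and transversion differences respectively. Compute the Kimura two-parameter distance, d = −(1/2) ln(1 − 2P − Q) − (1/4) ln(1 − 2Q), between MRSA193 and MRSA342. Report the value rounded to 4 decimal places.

Differing sites — 3:A/C (Tv); 4:G/C (Tv); 7:T/A (Tv); 18:A/G (Ti); 19:T/C (Ti); 23:T/G (Tv); 35:C/T (Ti).
Of the 7 differences, 3 transitions and 4 transversions over 37 sites: P = 3/37 = 0.081081, Q = 4/37 = 0.108108.
d = −0.5·ln(0.729730) − 0.25·ln(0.783784) = −0.5·(-0.315081) − 0.25·(-0.243622) = 0.2184.

0.2184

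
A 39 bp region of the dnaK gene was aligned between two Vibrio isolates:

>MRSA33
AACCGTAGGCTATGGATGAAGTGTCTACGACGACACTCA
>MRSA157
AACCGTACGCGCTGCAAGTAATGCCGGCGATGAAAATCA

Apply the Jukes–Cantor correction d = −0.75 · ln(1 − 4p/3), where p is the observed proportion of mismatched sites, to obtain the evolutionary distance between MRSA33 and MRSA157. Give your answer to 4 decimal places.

Differing sites — 8:G/C; 11:T/G; 12:A/C; 15:G/C; 17:T/A; 19:A/T; 21:G/A; 24:T/C; 26:T/G; 27:A/G; 31:C/T; 34:C/A; 36:C/A.
p = 13/39 = 0.333333.
d = −0.75 · ln(1 − (4/3)·0.333333) = −0.75 · ln(0.555556) = −0.75 · (-0.587786) = 0.4408.

0.4408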